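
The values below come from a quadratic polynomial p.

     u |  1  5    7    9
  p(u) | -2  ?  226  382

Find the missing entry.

110

The 3 known points determine the degree-2 polynomial uniquely.
Write p(u) = au^2 + bu + c. Substituting each data point gives a linear system:
  a + b + c = -2
  49a + 7b + c = 226
  81a + 9b + c = 382
Solving the system yields a = 5, b = -2, c = -5.
So p(u) = 5u² - 2u - 5.
Then p(5) = 110.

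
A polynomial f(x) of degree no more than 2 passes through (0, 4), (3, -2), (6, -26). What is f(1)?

Using the Lagrange interpolation formula with nodes 0, 3, 6:
  L_0(x) = (x - 3)(x - 6) / 18
  L_1(x) = x(x - 6) / -9
  L_2(x) = x(x - 3) / 18
Then f(x) = 4·L_0(x) - 2·L_1(x) - 26·L_2(x).
Expanding and collecting terms gives f(x) = -x² + x + 4.
Evaluating at x = 1: f(1) = 4.

4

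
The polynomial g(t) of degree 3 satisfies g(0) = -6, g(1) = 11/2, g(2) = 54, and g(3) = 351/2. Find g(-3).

Write g(t) = at^3 + bt^2 + ct + d. Substituting each data point gives a linear system:
  d = -6
  a + b + c + d = 11/2
  8a + 4b + 2c + d = 54
  27a + 9b + 3c + d = 351/2
Solving the system yields a = 6, b = 1/2, c = 5, d = -6.
So g(t) = 6t³ + (1/2)t² + 5t - 6.
Then g(-3) = -357/2.

-357/2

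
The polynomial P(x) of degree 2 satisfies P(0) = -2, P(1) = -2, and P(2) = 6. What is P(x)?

P(x) = 4x^2 - 4x - 2

Write P(x) = ax^2 + bx + c. Substituting each data point gives a linear system:
  c = -2
  a + b + c = -2
  4a + 2b + c = 6
Solving the system yields a = 4, b = -4, c = -2.
So P(x) = 4x^2 - 4x - 2.
Check: P(0) = -2. ✓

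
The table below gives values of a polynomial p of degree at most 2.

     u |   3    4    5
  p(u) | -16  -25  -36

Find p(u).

Using the Lagrange interpolation formula with nodes 3, 4, 5:
  L_0(u) = (u - 4)(u - 5) / 2
  L_1(u) = (u - 3)(u - 5) / -1
  L_2(u) = (u - 3)(u - 4) / 2
Then p(u) = -16·L_0(u) - 25·L_1(u) - 36·L_2(u).
Expanding and collecting terms gives p(u) = -u² - 2u - 1.
Check: p(4) = -25. ✓

p(u) = -u^2 - 2u - 1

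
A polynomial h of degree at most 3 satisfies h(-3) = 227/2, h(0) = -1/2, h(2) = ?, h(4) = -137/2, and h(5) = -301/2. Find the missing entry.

-13/2

The 4 known points determine the degree-3 polynomial uniquely.
Write h(x) = ax^3 + bx^2 + cx + d. Substituting each data point gives a linear system:
  -27a + 9b - 3c + d = 227/2
  d = -1/2
  64a + 16b + 4c + d = -137/2
  125a + 25b + 5c + d = -301/2
Solving the system yields a = -2, b = 5, c = -5, d = -1/2.
So h(x) = -2x³ + 5x² - 5x - 1/2.
Then h(2) = -13/2.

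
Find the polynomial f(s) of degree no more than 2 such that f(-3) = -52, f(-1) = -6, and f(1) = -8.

Using the Lagrange interpolation formula with nodes -3, -1, 1:
  L_0(s) = (s + 1)(s - 1) / 8
  L_1(s) = (s + 3)(s - 1) / -4
  L_2(s) = (s + 3)(s + 1) / 8
Then f(s) = -52·L_0(s) - 6·L_1(s) - 8·L_2(s).
Expanding and collecting terms gives f(s) = -6s^2 - s - 1.
Check: f(1) = -8. ✓

f(s) = -6s^2 - s - 1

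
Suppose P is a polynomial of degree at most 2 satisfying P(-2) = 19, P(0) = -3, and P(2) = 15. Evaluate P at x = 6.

Write P(x) = ax^2 + bx + c. Substituting each data point gives a linear system:
  4a - 2b + c = 19
  c = -3
  4a + 2b + c = 15
Solving the system yields a = 5, b = -1, c = -3.
So P(x) = 5x^2 - x - 3.
Then P(6) = 171.

171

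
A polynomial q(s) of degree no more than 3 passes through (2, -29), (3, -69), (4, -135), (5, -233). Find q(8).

Forward differences of the values at s = 2, 3, 4, 5:
  q  : -29  -69  -135  -233
  Δ  : -40  -66  -98
  Δ^2: -26  -32
  Δ^3: -6
The third differences are constant, confirming degree 3.
Interpolating (Newton forward form) and evaluating at s = 8 gives q(8) = -779.

-779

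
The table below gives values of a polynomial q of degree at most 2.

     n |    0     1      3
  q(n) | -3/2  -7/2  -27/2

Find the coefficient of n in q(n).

-1

Write q(n) = an^2 + bn + c. Substituting each data point gives a linear system:
  c = -3/2
  a + b + c = -7/2
  9a + 3b + c = -27/2
Solving the system yields a = -1, b = -1, c = -3/2.
So q(n) = -n^2 - n - 3/2.
The coefficient of n is -1.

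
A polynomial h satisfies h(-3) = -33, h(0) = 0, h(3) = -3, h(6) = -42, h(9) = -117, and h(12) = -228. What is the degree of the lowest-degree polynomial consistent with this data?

2

Forward differences of the values at t = -3, 0, 3, 6, 9, 12:
  h  : -33  0  -3  -42  -117  -228
  Δ  : 33  -3  -39  -75  -111
  Δ^2: -36  -36  -36  -36
  Δ^3: 0  0  0
  Δ^4: 0  0
  Δ^5: 0
The second differences are constant (-36) and nonzero, while all higher differences vanish, so the minimal degree is 2.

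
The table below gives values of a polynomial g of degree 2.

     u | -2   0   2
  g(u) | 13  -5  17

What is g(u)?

g(u) = 5u^2 + u - 5

Write g(u) = au^2 + bu + c. Substituting each data point gives a linear system:
  4a - 2b + c = 13
  c = -5
  4a + 2b + c = 17
Solving the system yields a = 5, b = 1, c = -5.
So g(u) = 5u^2 + u - 5.
Check: g(0) = -5. ✓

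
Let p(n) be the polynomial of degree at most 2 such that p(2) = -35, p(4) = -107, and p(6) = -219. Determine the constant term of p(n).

Write p(n) = an^2 + bn + c. Substituting each data point gives a linear system:
  4a + 2b + c = -35
  16a + 4b + c = -107
  36a + 6b + c = -219
Solving the system yields a = -5, b = -6, c = -3.
So p(n) = -5n² - 6n - 3.
The constant term is -3.

-3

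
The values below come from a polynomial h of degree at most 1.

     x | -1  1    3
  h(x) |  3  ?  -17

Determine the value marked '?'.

-7

On equispaced nodes a degree-1 polynomial has vanishing second forward difference, so
  h(-1) - 2·h(1) + h(3) = 0.
Substituting the known values and solving for h(1):
  -2·h(1) = 14
  h(1) = -7.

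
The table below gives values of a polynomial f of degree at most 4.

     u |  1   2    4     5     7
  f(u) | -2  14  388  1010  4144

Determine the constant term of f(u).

0

Write f(u) = au^4 + bu^3 + cu^2 + du + e. Substituting each data point gives a linear system:
  a + b + c + d + e = -2
  16a + 8b + 4c + 2d + e = 14
  256a + 64b + 16c + 4d + e = 388
  625a + 125b + 25c + 5d + e = 1010
  2401a + 343b + 49c + 7d + e = 4144
Solving the system yields a = 2, b = -2, c = 1, d = -3, e = 0.
So f(u) = 2u^4 - 2u^3 + u^2 - 3u.
The constant term is 0.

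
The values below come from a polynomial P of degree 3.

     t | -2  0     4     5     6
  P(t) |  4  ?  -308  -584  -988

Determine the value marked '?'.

The 4 known points determine the degree-3 polynomial uniquely.
Write P(t) = at^3 + bt^2 + ct + d. Substituting each data point gives a linear system:
  -8a + 4b - 2c + d = 4
  64a + 16b + 4c + d = -308
  125a + 25b + 5c + d = -584
  216a + 36b + 6c + d = -988
Solving the system yields a = -4, b = -4, c = 4, d = -4.
So P(t) = -4t^3 - 4t^2 + 4t - 4.
Then P(0) = -4.

-4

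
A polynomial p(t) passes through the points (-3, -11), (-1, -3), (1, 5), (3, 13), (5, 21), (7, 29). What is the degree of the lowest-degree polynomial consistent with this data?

1

Forward differences of the values at t = -3, -1, 1, 3, 5, 7:
  p  : -11  -3  5  13  21  29
  Δ  : 8  8  8  8  8
  Δ^2: 0  0  0  0
  Δ^3: 0  0  0
  Δ^4: 0  0
  Δ^5: 0
The first differences are constant (8) and nonzero, while all higher differences vanish, so the minimal degree is 1.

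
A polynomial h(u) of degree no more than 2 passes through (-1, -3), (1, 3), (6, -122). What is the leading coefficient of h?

-4

Write h(u) = au^2 + bu + c. Substituting each data point gives a linear system:
  a - b + c = -3
  a + b + c = 3
  36a + 6b + c = -122
Solving the system yields a = -4, b = 3, c = 4.
So h(u) = -4u^2 + 3u + 4.
The leading coefficient is -4.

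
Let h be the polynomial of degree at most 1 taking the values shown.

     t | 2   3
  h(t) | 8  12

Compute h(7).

28

Write h(t) = at + b. Substituting each data point gives a linear system:
  2a + b = 8
  3a + b = 12
Solving the system yields a = 4, b = 0.
So h(t) = 4t.
Then h(7) = 28.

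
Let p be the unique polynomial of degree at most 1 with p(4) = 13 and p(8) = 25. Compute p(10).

Using the Lagrange interpolation formula with nodes 4, 8:
  L_0(s) = (s - 8) / -4
  L_1(s) = (s - 4) / 4
Then p(s) = 13·L_0(s) + 25·L_1(s).
Expanding and collecting terms gives p(s) = 3s + 1.
Evaluating at s = 10: p(10) = 31.

31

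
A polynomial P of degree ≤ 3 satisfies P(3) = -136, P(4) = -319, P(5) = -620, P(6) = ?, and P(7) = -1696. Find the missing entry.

-1069

On equispaced nodes a degree-3 polynomial has vanishing fourth forward difference, so
  P(3) - 4·P(4) + 6·P(5) - 4·P(6) + P(7) = 0.
Substituting the known values and solving for P(6):
  -4·P(6) = 4276
  P(6) = -1069.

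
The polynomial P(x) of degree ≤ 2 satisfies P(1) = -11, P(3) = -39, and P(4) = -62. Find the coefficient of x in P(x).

Write P(x) = ax^2 + bx + c. Substituting each data point gives a linear system:
  a + b + c = -11
  9a + 3b + c = -39
  16a + 4b + c = -62
Solving the system yields a = -3, b = -2, c = -6.
So P(x) = -3x^2 - 2x - 6.
The coefficient of x is -2.

-2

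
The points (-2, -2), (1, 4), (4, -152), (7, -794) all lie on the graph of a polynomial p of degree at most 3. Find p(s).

p(s) = -2s^3 - 3s^2 + 5s + 4

Write p(s) = as^3 + bs^2 + cs + d. Substituting each data point gives a linear system:
  -8a + 4b - 2c + d = -2
  a + b + c + d = 4
  64a + 16b + 4c + d = -152
  343a + 49b + 7c + d = -794
Solving the system yields a = -2, b = -3, c = 5, d = 4.
So p(s) = -2s^3 - 3s^2 + 5s + 4.
Check: p(7) = -794. ✓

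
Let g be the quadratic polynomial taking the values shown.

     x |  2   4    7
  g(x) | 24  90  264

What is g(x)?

Using the Lagrange interpolation formula with nodes 2, 4, 7:
  L_0(x) = (x - 4)(x - 7) / 10
  L_1(x) = (x - 2)(x - 7) / -6
  L_2(x) = (x - 2)(x - 4) / 15
Then g(x) = 24·L_0(x) + 90·L_1(x) + 264·L_2(x).
Expanding and collecting terms gives g(x) = 5x^2 + 3x - 2.
Check: g(4) = 90. ✓

g(x) = 5x^2 + 3x - 2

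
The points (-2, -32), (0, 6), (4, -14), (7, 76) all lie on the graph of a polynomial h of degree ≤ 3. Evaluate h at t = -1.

-4

Using the Lagrange interpolation formula with nodes -2, 0, 4, 7:
  L_0(t) = t(t - 4)(t - 7) / -108
  L_1(t) = (t + 2)(t - 4)(t - 7) / 56
  L_2(t) = (t + 2)t(t - 7) / -72
  L_3(t) = (t + 2)t(t - 4) / 189
Then h(t) = -32·L_0(t) + 6·L_1(t) - 14·L_2(t) + 76·L_3(t).
Expanding and collecting terms gives h(t) = t^3 - 6t^2 + 3t + 6.
Evaluating at t = -1: h(-1) = -4.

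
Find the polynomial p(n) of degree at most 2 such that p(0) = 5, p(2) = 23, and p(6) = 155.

Using the Lagrange interpolation formula with nodes 0, 2, 6:
  L_0(n) = (n - 2)(n - 6) / 12
  L_1(n) = n(n - 6) / -8
  L_2(n) = n(n - 2) / 24
Then p(n) = 5·L_0(n) + 23·L_1(n) + 155·L_2(n).
Expanding and collecting terms gives p(n) = 4n² + n + 5.
Check: p(0) = 5. ✓

p(n) = 4n^2 + n + 5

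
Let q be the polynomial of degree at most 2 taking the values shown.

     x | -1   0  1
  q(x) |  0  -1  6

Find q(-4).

Forward differences of the values at x = -1, 0, 1:
  q  : 0  -1  6
  Δ  : -1  7
  Δ^2: 8
The second differences are constant, confirming degree 2.
Interpolating (Newton forward form) and evaluating at x = -4 gives q(-4) = 51.

51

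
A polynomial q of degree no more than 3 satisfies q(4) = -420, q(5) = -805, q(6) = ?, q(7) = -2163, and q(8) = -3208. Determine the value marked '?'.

-1374

The 4 known points determine the degree-3 polynomial uniquely.
Write q(n) = an^3 + bn^2 + cn + d. Substituting each data point gives a linear system:
  64a + 16b + 4c + d = -420
  125a + 25b + 5c + d = -805
  343a + 49b + 7c + d = -2163
  512a + 64b + 8c + d = -3208
Solving the system yields a = -6, b = -2, c = -1, d = 0.
So q(n) = -6n^3 - 2n^2 - n.
Then q(6) = -1374.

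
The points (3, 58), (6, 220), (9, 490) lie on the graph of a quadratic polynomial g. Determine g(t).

Write g(t) = at^2 + bt + c. Substituting each data point gives a linear system:
  9a + 3b + c = 58
  36a + 6b + c = 220
  81a + 9b + c = 490
Solving the system yields a = 6, b = 0, c = 4.
So g(t) = 6t^2 + 4.
Check: g(6) = 220. ✓

g(t) = 6t^2 + 4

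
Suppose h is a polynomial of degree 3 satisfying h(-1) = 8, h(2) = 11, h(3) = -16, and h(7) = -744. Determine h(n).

h(n) = -3n^3 + 5n^2 + 5n + 5

Write h(n) = an^3 + bn^2 + cn + d. Substituting each data point gives a linear system:
  -a + b - c + d = 8
  8a + 4b + 2c + d = 11
  27a + 9b + 3c + d = -16
  343a + 49b + 7c + d = -744
Solving the system yields a = -3, b = 5, c = 5, d = 5.
So h(n) = -3n³ + 5n² + 5n + 5.
Check: h(7) = -744. ✓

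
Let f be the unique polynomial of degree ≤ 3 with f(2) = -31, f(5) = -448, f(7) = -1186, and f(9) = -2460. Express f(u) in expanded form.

Write f(u) = au^3 + bu^2 + cu + d. Substituting each data point gives a linear system:
  8a + 4b + 2c + d = -31
  125a + 25b + 5c + d = -448
  343a + 49b + 7c + d = -1186
  729a + 81b + 9c + d = -2460
Solving the system yields a = -3, b = -4, c = 6, d = -3.
So f(u) = -3u^3 - 4u^2 + 6u - 3.
Check: f(7) = -1186. ✓

f(u) = -3u^3 - 4u^2 + 6u - 3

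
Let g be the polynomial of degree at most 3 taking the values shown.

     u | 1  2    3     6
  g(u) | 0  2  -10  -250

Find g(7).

Write g(u) = au^3 + bu^2 + cu + d. Substituting each data point gives a linear system:
  a + b + c + d = 0
  8a + 4b + 2c + d = 2
  27a + 9b + 3c + d = -10
  216a + 36b + 6c + d = -250
Solving the system yields a = -2, b = 5, c = 1, d = -4.
So g(u) = -2u^3 + 5u^2 + u - 4.
Then g(7) = -438.

-438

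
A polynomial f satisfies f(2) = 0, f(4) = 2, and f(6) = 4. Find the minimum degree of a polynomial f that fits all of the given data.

1

Forward differences of the values at t = 2, 4, 6:
  f  : 0  2  4
  Δ  : 2  2
  Δ^2: 0
The first differences are constant (2) and nonzero, while all higher differences vanish, so the minimal degree is 1.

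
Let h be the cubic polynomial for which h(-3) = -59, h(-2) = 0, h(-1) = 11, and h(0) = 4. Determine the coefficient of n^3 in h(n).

5

Write h(n) = an^3 + bn^2 + cn + d. Substituting each data point gives a linear system:
  -27a + 9b - 3c + d = -59
  -8a + 4b - 2c + d = 0
  -a + b - c + d = 11
  d = 4
Solving the system yields a = 5, b = 6, c = -6, d = 4.
So h(n) = 5n³ + 6n² - 6n + 4.
The leading coefficient is 5.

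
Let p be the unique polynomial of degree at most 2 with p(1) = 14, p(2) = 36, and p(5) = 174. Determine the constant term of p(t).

4

Write p(t) = at^2 + bt + c. Substituting each data point gives a linear system:
  a + b + c = 14
  4a + 2b + c = 36
  25a + 5b + c = 174
Solving the system yields a = 6, b = 4, c = 4.
So p(t) = 6t^2 + 4t + 4.
The constant term is 4.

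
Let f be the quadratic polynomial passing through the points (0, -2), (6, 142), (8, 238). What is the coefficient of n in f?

6

Write f(n) = an^2 + bn + c. Substituting each data point gives a linear system:
  c = -2
  36a + 6b + c = 142
  64a + 8b + c = 238
Solving the system yields a = 3, b = 6, c = -2.
So f(n) = 3n^2 + 6n - 2.
The coefficient of n is 6.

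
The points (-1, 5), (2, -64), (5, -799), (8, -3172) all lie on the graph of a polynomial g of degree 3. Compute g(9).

-4495

Forward differences of the values at t = -1, 2, 5, 8:
  g  : 5  -64  -799  -3172
  Δ  : -69  -735  -2373
  Δ^2: -666  -1638
  Δ^3: -972
The third differences are constant, confirming degree 3.
Interpolating (Newton forward form) and evaluating at t = 9 gives g(9) = -4495.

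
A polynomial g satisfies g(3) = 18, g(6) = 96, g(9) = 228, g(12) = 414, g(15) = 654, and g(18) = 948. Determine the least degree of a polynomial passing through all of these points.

Forward differences of the values at t = 3, 6, 9, 12, 15, 18:
  g  : 18  96  228  414  654  948
  Δ  : 78  132  186  240  294
  Δ^2: 54  54  54  54
  Δ^3: 0  0  0
  Δ^4: 0  0
  Δ^5: 0
The second differences are constant (54) and nonzero, while all higher differences vanish, so the minimal degree is 2.

2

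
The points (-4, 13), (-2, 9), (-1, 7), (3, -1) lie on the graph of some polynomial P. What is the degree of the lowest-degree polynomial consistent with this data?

1

Divided differences on the nodes -4, -2, -1, 3:
  order 0: 13  9  7  -1
  order 1: -2  -2  -2
  order 2: 0  0
  order 3: 0
The order-1 divided differences are all -2 (nonzero) and every higher order vanishes, so the data lies on a polynomial of degree exactly 1.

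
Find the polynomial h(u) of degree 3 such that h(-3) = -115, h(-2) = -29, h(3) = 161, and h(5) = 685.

h(u) = 5u^3 + 2u^2 + u + 5

Write h(u) = au^3 + bu^2 + cu + d. Substituting each data point gives a linear system:
  -27a + 9b - 3c + d = -115
  -8a + 4b - 2c + d = -29
  27a + 9b + 3c + d = 161
  125a + 25b + 5c + d = 685
Solving the system yields a = 5, b = 2, c = 1, d = 5.
So h(u) = 5u^3 + 2u^2 + u + 5.
Check: h(3) = 161. ✓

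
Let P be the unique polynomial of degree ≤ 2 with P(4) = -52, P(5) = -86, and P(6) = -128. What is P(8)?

Using the Lagrange interpolation formula with nodes 4, 5, 6:
  L_0(u) = (u - 5)(u - 6) / 2
  L_1(u) = (u - 4)(u - 6) / -1
  L_2(u) = (u - 4)(u - 5) / 2
Then P(u) = -52·L_0(u) - 86·L_1(u) - 128·L_2(u).
Expanding and collecting terms gives P(u) = -4u^2 + 2u + 4.
Evaluating at u = 8: P(8) = -236.

-236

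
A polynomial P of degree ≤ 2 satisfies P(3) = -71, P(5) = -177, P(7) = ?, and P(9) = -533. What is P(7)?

The 3 known points determine the degree-2 polynomial uniquely.
Write P(u) = au^2 + bu + c. Substituting each data point gives a linear system:
  9a + 3b + c = -71
  25a + 5b + c = -177
  81a + 9b + c = -533
Solving the system yields a = -6, b = -5, c = -2.
So P(u) = -6u^2 - 5u - 2.
Then P(7) = -331.

-331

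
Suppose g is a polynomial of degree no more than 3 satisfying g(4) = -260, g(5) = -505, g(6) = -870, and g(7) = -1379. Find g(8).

Write g(x) = ax^3 + bx^2 + cx + d. Substituting each data point gives a linear system:
  64a + 16b + 4c + d = -260
  125a + 25b + 5c + d = -505
  216a + 36b + 6c + d = -870
  343a + 49b + 7c + d = -1379
Solving the system yields a = -4, b = 0, c = -1, d = 0.
So g(x) = -4x^3 - x.
Then g(8) = -2056.

-2056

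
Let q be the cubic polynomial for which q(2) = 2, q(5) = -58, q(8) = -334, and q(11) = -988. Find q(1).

Using the Lagrange interpolation formula with nodes 2, 5, 8, 11:
  L_0(s) = (s - 5)(s - 8)(s - 11) / -162
  L_1(s) = (s - 2)(s - 8)(s - 11) / 54
  L_2(s) = (s - 2)(s - 5)(s - 11) / -54
  L_3(s) = (s - 2)(s - 5)(s - 8) / 162
Then q(s) = 2·L_0(s) - 58·L_1(s) - 334·L_2(s) - 988·L_3(s).
Expanding and collecting terms gives q(s) = -s^3 + 3s^2 - 2s + 2.
Evaluating at s = 1: q(1) = 2.

2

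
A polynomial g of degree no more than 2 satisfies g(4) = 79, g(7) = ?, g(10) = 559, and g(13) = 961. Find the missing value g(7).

265

The 3 known points determine the degree-2 polynomial uniquely.
Write g(n) = an^2 + bn + c. Substituting each data point gives a linear system:
  16a + 4b + c = 79
  100a + 10b + c = 559
  169a + 13b + c = 961
Solving the system yields a = 6, b = -4, c = -1.
So g(n) = 6n^2 - 4n - 1.
Then g(7) = 265.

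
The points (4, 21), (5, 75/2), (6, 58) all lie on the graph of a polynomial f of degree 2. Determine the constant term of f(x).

Write f(x) = ax^2 + bx + c. Substituting each data point gives a linear system:
  16a + 4b + c = 21
  25a + 5b + c = 75/2
  36a + 6b + c = 58
Solving the system yields a = 2, b = -3/2, c = -5.
So f(x) = 2x² - (3/2)x - 5.
The constant term is -5.

-5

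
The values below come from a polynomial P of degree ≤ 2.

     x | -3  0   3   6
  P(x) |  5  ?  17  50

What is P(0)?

On equispaced nodes a degree-2 polynomial has vanishing third forward difference, so
  - P(-3) + 3·P(0) - 3·P(3) + P(6) = 0.
Substituting the known values and solving for P(0):
  3·P(0) = 6
  P(0) = 2.

2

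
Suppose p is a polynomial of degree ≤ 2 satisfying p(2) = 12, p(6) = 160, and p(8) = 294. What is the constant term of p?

-2

Write p(t) = at^2 + bt + c. Substituting each data point gives a linear system:
  4a + 2b + c = 12
  36a + 6b + c = 160
  64a + 8b + c = 294
Solving the system yields a = 5, b = -3, c = -2.
So p(t) = 5t^2 - 3t - 2.
The constant term is -2.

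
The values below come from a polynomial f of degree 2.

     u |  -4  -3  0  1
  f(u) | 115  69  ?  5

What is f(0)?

The 3 known points determine the degree-2 polynomial uniquely.
Write f(u) = au^2 + bu + c. Substituting each data point gives a linear system:
  16a - 4b + c = 115
  9a - 3b + c = 69
  a + b + c = 5
Solving the system yields a = 6, b = -4, c = 3.
So f(u) = 6u² - 4u + 3.
Then f(0) = 3.

3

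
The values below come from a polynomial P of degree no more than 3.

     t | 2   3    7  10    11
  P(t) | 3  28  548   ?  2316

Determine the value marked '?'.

The 4 known points determine the degree-3 polynomial uniquely.
Write P(t) = at^3 + bt^2 + ct + d. Substituting each data point gives a linear system:
  8a + 4b + 2c + d = 3
  27a + 9b + 3c + d = 28
  343a + 49b + 7c + d = 548
  1331a + 121b + 11c + d = 2316
Solving the system yields a = 2, b = -3, c = 2, d = -5.
So P(t) = 2t^3 - 3t^2 + 2t - 5.
Then P(10) = 1715.

1715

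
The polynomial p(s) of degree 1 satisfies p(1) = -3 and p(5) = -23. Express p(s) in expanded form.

Write p(s) = as + b. Substituting each data point gives a linear system:
  a + b = -3
  5a + b = -23
Solving the system yields a = -5, b = 2.
So p(s) = -5s + 2.
Check: p(1) = -3. ✓

p(s) = -5s + 2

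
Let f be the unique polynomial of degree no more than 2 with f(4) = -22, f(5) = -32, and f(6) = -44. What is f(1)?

Forward differences of the values at x = 4, 5, 6:
  f  : -22  -32  -44
  Δ  : -10  -12
  Δ^2: -2
The second differences are constant, confirming degree 2.
Interpolating (Newton forward form) and evaluating at x = 1 gives f(1) = -4.

-4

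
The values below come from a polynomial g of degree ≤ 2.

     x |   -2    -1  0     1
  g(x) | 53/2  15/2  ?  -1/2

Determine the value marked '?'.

-3/2

On equispaced nodes a degree-2 polynomial has vanishing third forward difference, so
  - g(-2) + 3·g(-1) - 3·g(0) + g(1) = 0.
Substituting the known values and solving for g(0):
  -3·g(0) = 9/2
  g(0) = -3/2.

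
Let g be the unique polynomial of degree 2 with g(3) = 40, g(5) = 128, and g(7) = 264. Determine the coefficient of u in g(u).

-4

Write g(u) = au^2 + bu + c. Substituting each data point gives a linear system:
  9a + 3b + c = 40
  25a + 5b + c = 128
  49a + 7b + c = 264
Solving the system yields a = 6, b = -4, c = -2.
So g(u) = 6u^2 - 4u - 2.
The coefficient of u is -4.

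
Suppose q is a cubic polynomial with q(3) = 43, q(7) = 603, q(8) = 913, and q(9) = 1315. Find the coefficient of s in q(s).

Write q(s) = as^3 + bs^2 + cs + d. Substituting each data point gives a linear system:
  27a + 9b + 3c + d = 43
  343a + 49b + 7c + d = 603
  512a + 64b + 8c + d = 913
  729a + 81b + 9c + d = 1315
Solving the system yields a = 2, b = -2, c = 2, d = 1.
So q(s) = 2s³ - 2s² + 2s + 1.
The coefficient of s is 2.

2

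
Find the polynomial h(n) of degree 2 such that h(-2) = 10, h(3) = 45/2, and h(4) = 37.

Using the Lagrange interpolation formula with nodes -2, 3, 4:
  L_0(n) = (n - 3)(n - 4) / 30
  L_1(n) = (n + 2)(n - 4) / -5
  L_2(n) = (n + 2)(n - 3) / 6
Then h(n) = 10·L_0(n) + 45/2·L_1(n) + 37·L_2(n).
Expanding and collecting terms gives h(n) = 2n² + (1/2)n + 3.
Check: h(4) = 37. ✓

h(n) = 2n^2 + (1/2)n + 3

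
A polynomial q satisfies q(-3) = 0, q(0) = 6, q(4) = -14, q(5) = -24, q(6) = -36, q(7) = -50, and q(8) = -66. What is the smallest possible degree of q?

Divided differences on the nodes -3, 0, 4, 5, 6, 7, 8:
  order 0: 0  6  -14  -24  -36  -50  -66
  order 1: 2  -5  -10  -12  -14  -16
  order 2: -1  -1  -1  -1  -1
  order 3: 0  0  0  0
  order 4: 0  0  0
  order 5: 0  0
  order 6: 0
The order-2 divided differences are all -1 (nonzero) and every higher order vanishes, so the data lies on a polynomial of degree exactly 2.

2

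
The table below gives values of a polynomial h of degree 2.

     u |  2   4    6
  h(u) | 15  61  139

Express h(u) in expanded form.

Write h(u) = au^2 + bu + c. Substituting each data point gives a linear system:
  4a + 2b + c = 15
  16a + 4b + c = 61
  36a + 6b + c = 139
Solving the system yields a = 4, b = -1, c = 1.
So h(u) = 4u² - u + 1.
Check: h(6) = 139. ✓

h(u) = 4u^2 - u + 1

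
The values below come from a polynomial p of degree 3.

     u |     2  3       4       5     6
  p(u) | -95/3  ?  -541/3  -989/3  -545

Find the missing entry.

The 4 known points determine the degree-3 polynomial uniquely.
Write p(u) = au^3 + bu^2 + cu + d. Substituting each data point gives a linear system:
  8a + 4b + 2c + d = -95/3
  64a + 16b + 4c + d = -541/3
  125a + 25b + 5c + d = -989/3
  216a + 36b + 6c + d = -545
Solving the system yields a = -2, b = -3, c = -1/3, d = -3.
So p(u) = -2u^3 - 3u^2 - (1/3)u - 3.
Then p(3) = -85.

-85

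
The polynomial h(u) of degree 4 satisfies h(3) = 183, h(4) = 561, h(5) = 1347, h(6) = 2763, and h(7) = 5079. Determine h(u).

Write h(u) = au^4 + bu^3 + cu^2 + du + e. Substituting each data point gives a linear system:
  81a + 27b + 9c + 3d + e = 183
  256a + 64b + 16c + 4d + e = 561
  625a + 125b + 25c + 5d + e = 1347
  1296a + 216b + 36c + 6d + e = 2763
  2401a + 343b + 49c + 7d + e = 5079
Solving the system yields a = 2, b = 1, c = -2, d = 5, e = -3.
So h(u) = 2u^4 + u^3 - 2u^2 + 5u - 3.
Check: h(5) = 1347. ✓

h(u) = 2u^4 + u^3 - 2u^2 + 5u - 3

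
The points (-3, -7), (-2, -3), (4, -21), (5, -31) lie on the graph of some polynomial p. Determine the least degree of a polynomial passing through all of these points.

Divided differences on the nodes -3, -2, 4, 5:
  order 0: -7  -3  -21  -31
  order 1: 4  -3  -10
  order 2: -1  -1
  order 3: 0
The order-2 divided differences are all -1 (nonzero) and every higher order vanishes, so the data lies on a polynomial of degree exactly 2.

2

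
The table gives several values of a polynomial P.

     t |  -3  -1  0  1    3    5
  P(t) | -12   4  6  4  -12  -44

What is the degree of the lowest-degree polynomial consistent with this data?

2

Divided differences on the nodes -3, -1, 0, 1, 3, 5:
  order 0: -12  4  6  4  -12  -44
  order 1: 8  2  -2  -8  -16
  order 2: -2  -2  -2  -2
  order 3: 0  0  0
  order 4: 0  0
  order 5: 0
The order-2 divided differences are all -2 (nonzero) and every higher order vanishes, so the data lies on a polynomial of degree exactly 2.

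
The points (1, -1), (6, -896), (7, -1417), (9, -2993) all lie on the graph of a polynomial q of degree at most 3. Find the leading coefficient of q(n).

Write q(n) = an^3 + bn^2 + cn + d. Substituting each data point gives a linear system:
  a + b + c + d = -1
  216a + 36b + 6c + d = -896
  343a + 49b + 7c + d = -1417
  729a + 81b + 9c + d = -2993
Solving the system yields a = -4, b = -1, c = 0, d = 4.
So q(n) = -4n^3 - n^2 + 4.
The leading coefficient is -4.

-4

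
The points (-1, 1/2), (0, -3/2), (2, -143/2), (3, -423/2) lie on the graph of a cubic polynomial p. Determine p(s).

Using the Lagrange interpolation formula with nodes -1, 0, 2, 3:
  L_0(s) = s(s - 2)(s - 3) / -12
  L_1(s) = (s + 1)(s - 2)(s - 3) / 6
  L_2(s) = (s + 1)s(s - 3) / -6
  L_3(s) = (s + 1)s(s - 2) / 12
Then p(s) = 1/2·L_0(s) - 3/2·L_1(s) - 143/2·L_2(s) - 423/2·L_3(s).
Expanding and collecting terms gives p(s) = -6s³ - 5s² - s - 3/2.
Check: p(0) = -3/2. ✓

p(s) = -6s^3 - 5s^2 - s - 3/2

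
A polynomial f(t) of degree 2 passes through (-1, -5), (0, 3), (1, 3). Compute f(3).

Using the Lagrange interpolation formula with nodes -1, 0, 1:
  L_0(t) = t(t - 1) / 2
  L_1(t) = (t + 1)(t - 1) / -1
  L_2(t) = (t + 1)t / 2
Then f(t) = -5·L_0(t) + 3·L_1(t) + 3·L_2(t).
Expanding and collecting terms gives f(t) = -4t^2 + 4t + 3.
Evaluating at t = 3: f(3) = -21.

-21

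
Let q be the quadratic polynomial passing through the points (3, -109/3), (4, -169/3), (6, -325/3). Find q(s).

q(s) = -2s^2 - 6s - 1/3

Write q(s) = as^2 + bs + c. Substituting each data point gives a linear system:
  9a + 3b + c = -109/3
  16a + 4b + c = -169/3
  36a + 6b + c = -325/3
Solving the system yields a = -2, b = -6, c = -1/3.
So q(s) = -2s² - 6s - 1/3.
Check: q(4) = -169/3. ✓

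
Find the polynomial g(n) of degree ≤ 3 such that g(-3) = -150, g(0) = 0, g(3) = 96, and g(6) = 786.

g(n) = 4n^3 - 3n^2 + 5n

Using the Lagrange interpolation formula with nodes -3, 0, 3, 6:
  L_0(n) = n(n - 3)(n - 6) / -162
  L_1(n) = (n + 3)(n - 3)(n - 6) / 54
  L_2(n) = (n + 3)n(n - 6) / -54
  L_3(n) = (n + 3)n(n - 3) / 162
Then g(n) = -150·L_0(n) + 0·L_1(n) + 96·L_2(n) + 786·L_3(n).
Expanding and collecting terms gives g(n) = 4n^3 - 3n^2 + 5n.
Check: g(-3) = -150. ✓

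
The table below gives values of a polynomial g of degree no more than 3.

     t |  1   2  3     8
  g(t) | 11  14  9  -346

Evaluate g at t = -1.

5

Write g(t) = at^3 + bt^2 + ct + d. Substituting each data point gives a linear system:
  a + b + c + d = 11
  8a + 4b + 2c + d = 14
  27a + 9b + 3c + d = 9
  512a + 64b + 8c + d = -346
Solving the system yields a = -1, b = 2, c = 4, d = 6.
So g(t) = -t³ + 2t² + 4t + 6.
Then g(-1) = 5.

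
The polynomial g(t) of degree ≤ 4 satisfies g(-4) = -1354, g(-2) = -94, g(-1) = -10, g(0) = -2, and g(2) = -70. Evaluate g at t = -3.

Write g(t) = at^4 + bt^3 + ct^2 + dt + e. Substituting each data point gives a linear system:
  256a - 64b + 16c - 4d + e = -1354
  16a - 8b + 4c - 2d + e = -94
  a - b + c - d + e = -10
  e = -2
  16a + 8b + 4c + 2d + e = -70
Solving the system yields a = -5, b = 1, c = 0, d = 2, e = -2.
So g(t) = -5t^4 + t^3 + 2t - 2.
Then g(-3) = -440.

-440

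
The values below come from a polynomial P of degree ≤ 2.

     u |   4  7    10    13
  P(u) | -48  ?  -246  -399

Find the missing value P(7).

On equispaced nodes a degree-2 polynomial has vanishing third forward difference, so
  - P(4) + 3·P(7) - 3·P(10) + P(13) = 0.
Substituting the known values and solving for P(7):
  3·P(7) = -387
  P(7) = -129.

-129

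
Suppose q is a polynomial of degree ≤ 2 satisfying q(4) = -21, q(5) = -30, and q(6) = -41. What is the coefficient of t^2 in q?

Write q(t) = at^2 + bt + c. Substituting each data point gives a linear system:
  16a + 4b + c = -21
  25a + 5b + c = -30
  36a + 6b + c = -41
Solving the system yields a = -1, b = 0, c = -5.
So q(t) = -t² - 5.
The leading coefficient is -1.

-1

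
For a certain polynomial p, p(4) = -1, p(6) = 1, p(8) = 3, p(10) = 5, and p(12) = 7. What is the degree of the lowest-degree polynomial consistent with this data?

Forward differences of the values at u = 4, 6, 8, 10, 12:
  p  : -1  1  3  5  7
  Δ  : 2  2  2  2
  Δ^2: 0  0  0
  Δ^3: 0  0
  Δ^4: 0
The first differences are constant (2) and nonzero, while all higher differences vanish, so the minimal degree is 1.

1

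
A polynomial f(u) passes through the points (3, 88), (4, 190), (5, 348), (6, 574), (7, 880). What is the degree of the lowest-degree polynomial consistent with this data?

3

Forward differences of the values at u = 3, 4, 5, 6, 7:
  f  : 88  190  348  574  880
  Δ  : 102  158  226  306
  Δ^2: 56  68  80
  Δ^3: 12  12
  Δ^4: 0
The third differences are constant (12) and nonzero, while all higher differences vanish, so the minimal degree is 3.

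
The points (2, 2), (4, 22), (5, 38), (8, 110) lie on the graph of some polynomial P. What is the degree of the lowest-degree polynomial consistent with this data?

Divided differences on the nodes 2, 4, 5, 8:
  order 0: 2  22  38  110
  order 1: 10  16  24
  order 2: 2  2
  order 3: 0
The order-2 divided differences are all 2 (nonzero) and every higher order vanishes, so the data lies on a polynomial of degree exactly 2.

2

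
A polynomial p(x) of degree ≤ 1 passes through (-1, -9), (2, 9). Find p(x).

p(x) = 6x - 3

Using the Lagrange interpolation formula with nodes -1, 2:
  L_0(x) = (x - 2) / -3
  L_1(x) = (x + 1) / 3
Then p(x) = -9·L_0(x) + 9·L_1(x).
Expanding and collecting terms gives p(x) = 6x - 3.
Check: p(2) = 9. ✓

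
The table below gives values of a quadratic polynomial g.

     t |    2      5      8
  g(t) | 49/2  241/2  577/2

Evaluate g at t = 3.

97/2

Using the Lagrange interpolation formula with nodes 2, 5, 8:
  L_0(t) = (t - 5)(t - 8) / 18
  L_1(t) = (t - 2)(t - 8) / -9
  L_2(t) = (t - 2)(t - 5) / 18
Then g(t) = 49/2·L_0(t) + 241/2·L_1(t) + 577/2·L_2(t).
Expanding and collecting terms gives g(t) = 4t^2 + 4t + 1/2.
Evaluating at t = 3: g(3) = 97/2.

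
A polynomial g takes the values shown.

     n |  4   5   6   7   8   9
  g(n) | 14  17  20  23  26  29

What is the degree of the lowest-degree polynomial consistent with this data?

1

Forward differences of the values at n = 4, 5, 6, 7, 8, 9:
  g  : 14  17  20  23  26  29
  Δ  : 3  3  3  3  3
  Δ^2: 0  0  0  0
  Δ^3: 0  0  0
  Δ^4: 0  0
  Δ^5: 0
The first differences are constant (3) and nonzero, while all higher differences vanish, so the minimal degree is 1.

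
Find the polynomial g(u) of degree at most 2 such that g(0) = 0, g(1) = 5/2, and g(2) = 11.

g(u) = 3u^2 - (1/2)u

Write g(u) = au^2 + bu + c. Substituting each data point gives a linear system:
  c = 0
  a + b + c = 5/2
  4a + 2b + c = 11
Solving the system yields a = 3, b = -1/2, c = 0.
So g(u) = 3u² - (1/2)u.
Check: g(1) = 5/2. ✓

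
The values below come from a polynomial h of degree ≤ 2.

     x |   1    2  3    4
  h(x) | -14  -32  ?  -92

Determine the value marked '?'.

-58

The 3 known points determine the degree-2 polynomial uniquely.
Write h(x) = ax^2 + bx + c. Substituting each data point gives a linear system:
  a + b + c = -14
  4a + 2b + c = -32
  16a + 4b + c = -92
Solving the system yields a = -4, b = -6, c = -4.
So h(x) = -4x^2 - 6x - 4.
Then h(3) = -58.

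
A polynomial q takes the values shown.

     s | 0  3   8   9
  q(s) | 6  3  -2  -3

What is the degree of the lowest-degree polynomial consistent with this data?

1

Divided differences on the nodes 0, 3, 8, 9:
  order 0: 6  3  -2  -3
  order 1: -1  -1  -1
  order 2: 0  0
  order 3: 0
The order-1 divided differences are all -1 (nonzero) and every higher order vanishes, so the data lies on a polynomial of degree exactly 1.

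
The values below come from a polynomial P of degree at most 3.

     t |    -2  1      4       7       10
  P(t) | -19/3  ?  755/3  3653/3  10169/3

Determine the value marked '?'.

17/3

The 4 known points determine the degree-3 polynomial uniquely.
Write P(t) = at^3 + bt^2 + ct + d. Substituting each data point gives a linear system:
  -8a + 4b - 2c + d = -19/3
  64a + 16b + 4c + d = 755/3
  343a + 49b + 7c + d = 3653/3
  1000a + 100b + 10c + d = 10169/3
Solving the system yields a = 3, b = 4, c = -1, d = -1/3.
So P(t) = 3t^3 + 4t^2 - t - 1/3.
Then P(1) = 17/3.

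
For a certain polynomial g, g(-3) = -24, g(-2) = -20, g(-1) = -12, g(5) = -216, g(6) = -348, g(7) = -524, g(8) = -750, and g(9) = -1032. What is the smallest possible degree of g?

3

Divided differences on the nodes -3, -2, -1, 5, 6, 7, 8, 9:
  order 0: -24  -20  -12  -216  -348  -524  -750  -1032
  order 1: 4  8  -34  -132  -176  -226  -282
  order 2: 2  -6  -14  -22  -25  -28
  order 3: -1  -1  -1  -1  -1
  order 4: 0  0  0  0
  order 5: 0  0  0
  order 6: 0  0
  order 7: 0
The order-3 divided differences are all -1 (nonzero) and every higher order vanishes, so the data lies on a polynomial of degree exactly 3.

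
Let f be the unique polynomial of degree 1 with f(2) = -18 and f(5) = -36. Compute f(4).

-30

Using the Lagrange interpolation formula with nodes 2, 5:
  L_0(u) = (u - 5) / -3
  L_1(u) = (u - 2) / 3
Then f(u) = -18·L_0(u) - 36·L_1(u).
Expanding and collecting terms gives f(u) = -6u - 6.
Evaluating at u = 4: f(4) = -30.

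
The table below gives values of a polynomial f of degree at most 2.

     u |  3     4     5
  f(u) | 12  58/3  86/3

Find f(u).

Using the Lagrange interpolation formula with nodes 3, 4, 5:
  L_0(u) = (u - 4)(u - 5) / 2
  L_1(u) = (u - 3)(u - 5) / -1
  L_2(u) = (u - 3)(u - 4) / 2
Then f(u) = 12·L_0(u) + 58/3·L_1(u) + 86/3·L_2(u).
Expanding and collecting terms gives f(u) = u^2 + (1/3)u + 2.
Check: f(3) = 12. ✓

f(u) = u^2 + (1/3)u + 2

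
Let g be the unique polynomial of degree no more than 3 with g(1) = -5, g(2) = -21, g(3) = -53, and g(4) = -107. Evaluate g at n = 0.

Using the Lagrange interpolation formula with nodes 1, 2, 3, 4:
  L_0(n) = (n - 2)(n - 3)(n - 4) / -6
  L_1(n) = (n - 1)(n - 3)(n - 4) / 2
  L_2(n) = (n - 1)(n - 2)(n - 4) / -2
  L_3(n) = (n - 1)(n - 2)(n - 3) / 6
Then g(n) = -5·L_0(n) - 21·L_1(n) - 53·L_2(n) - 107·L_3(n).
Expanding and collecting terms gives g(n) = -n^3 - 2n^2 - 3n + 1.
Evaluating at n = 0: g(0) = 1.

1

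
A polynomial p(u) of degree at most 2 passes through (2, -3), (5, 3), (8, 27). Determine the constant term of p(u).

3

Write p(u) = au^2 + bu + c. Substituting each data point gives a linear system:
  4a + 2b + c = -3
  25a + 5b + c = 3
  64a + 8b + c = 27
Solving the system yields a = 1, b = -5, c = 3.
So p(u) = u^2 - 5u + 3.
The constant term is 3.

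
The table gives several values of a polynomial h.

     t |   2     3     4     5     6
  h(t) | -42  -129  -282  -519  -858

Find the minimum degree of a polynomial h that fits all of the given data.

Forward differences of the values at t = 2, 3, 4, 5, 6:
  h  : -42  -129  -282  -519  -858
  Δ  : -87  -153  -237  -339
  Δ^2: -66  -84  -102
  Δ^3: -18  -18
  Δ^4: 0
The third differences are constant (-18) and nonzero, while all higher differences vanish, so the minimal degree is 3.

3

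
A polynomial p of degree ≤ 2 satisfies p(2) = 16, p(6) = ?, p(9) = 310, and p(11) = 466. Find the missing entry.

The 3 known points determine the degree-2 polynomial uniquely.
Write p(n) = an^2 + bn + c. Substituting each data point gives a linear system:
  4a + 2b + c = 16
  81a + 9b + c = 310
  121a + 11b + c = 466
Solving the system yields a = 4, b = -2, c = 4.
So p(n) = 4n² - 2n + 4.
Then p(6) = 136.

136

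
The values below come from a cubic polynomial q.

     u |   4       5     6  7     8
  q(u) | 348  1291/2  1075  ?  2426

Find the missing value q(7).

3321/2

On equispaced nodes a degree-3 polynomial has vanishing fourth forward difference, so
  q(4) - 4·q(5) + 6·q(6) - 4·q(7) + q(8) = 0.
Substituting the known values and solving for q(7):
  -4·q(7) = -6642
  q(7) = 3321/2.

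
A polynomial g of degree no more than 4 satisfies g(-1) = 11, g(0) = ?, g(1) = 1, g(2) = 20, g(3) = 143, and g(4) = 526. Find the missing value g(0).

2

On equispaced nodes a degree-4 polynomial has vanishing fifth forward difference, so
  - g(-1) + 5·g(0) - 10·g(1) + 10·g(2) - 5·g(3) + g(4) = 0.
Substituting the known values and solving for g(0):
  5·g(0) = 10
  g(0) = 2.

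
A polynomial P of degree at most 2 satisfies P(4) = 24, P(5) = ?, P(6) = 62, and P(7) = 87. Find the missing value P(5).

41

On equispaced nodes a degree-2 polynomial has vanishing third forward difference, so
  - P(4) + 3·P(5) - 3·P(6) + P(7) = 0.
Substituting the known values and solving for P(5):
  3·P(5) = 123
  P(5) = 41.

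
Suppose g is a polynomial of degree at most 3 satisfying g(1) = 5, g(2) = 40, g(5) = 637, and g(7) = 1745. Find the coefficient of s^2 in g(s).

Write g(s) = as^3 + bs^2 + cs + d. Substituting each data point gives a linear system:
  a + b + c + d = 5
  8a + 4b + 2c + d = 40
  125a + 25b + 5c + d = 637
  343a + 49b + 7c + d = 1745
Solving the system yields a = 5, b = 1, c = -3, d = 2.
So g(s) = 5s^3 + s^2 - 3s + 2.
The coefficient of s^2 is 1.

1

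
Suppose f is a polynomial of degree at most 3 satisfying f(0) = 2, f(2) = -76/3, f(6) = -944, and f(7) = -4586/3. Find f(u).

f(u) = -5u^3 + 4u^2 - (5/3)u + 2

Using the Lagrange interpolation formula with nodes 0, 2, 6, 7:
  L_0(u) = (u - 2)(u - 6)(u - 7) / -84
  L_1(u) = u(u - 6)(u - 7) / 40
  L_2(u) = u(u - 2)(u - 7) / -24
  L_3(u) = u(u - 2)(u - 6) / 35
Then f(u) = 2·L_0(u) - 76/3·L_1(u) - 944·L_2(u) - 4586/3·L_3(u).
Expanding and collecting terms gives f(u) = -5u³ + 4u² - (5/3)u + 2.
Check: f(7) = -4586/3. ✓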